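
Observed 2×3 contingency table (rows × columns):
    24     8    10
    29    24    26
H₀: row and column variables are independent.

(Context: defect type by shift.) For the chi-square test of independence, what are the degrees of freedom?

df = (r−1)(c−1) = (2−1)·(3−1) = 2

degrees of freedom = 2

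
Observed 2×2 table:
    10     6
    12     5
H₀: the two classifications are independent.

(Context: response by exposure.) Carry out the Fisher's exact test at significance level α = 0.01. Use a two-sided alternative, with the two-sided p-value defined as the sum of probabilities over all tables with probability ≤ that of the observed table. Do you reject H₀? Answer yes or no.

Margins: r₁=16, r₂=17, c₁=22, c₂=11, n=33
p_obs = C(16,10)·C(17,12)/C(33,22); sum pmf over tables with pmf ≤ p_obs
p-value (two-sided) = 0.72068
At α=0.01: p ≥ α → fail to reject H₀

reject H₀: no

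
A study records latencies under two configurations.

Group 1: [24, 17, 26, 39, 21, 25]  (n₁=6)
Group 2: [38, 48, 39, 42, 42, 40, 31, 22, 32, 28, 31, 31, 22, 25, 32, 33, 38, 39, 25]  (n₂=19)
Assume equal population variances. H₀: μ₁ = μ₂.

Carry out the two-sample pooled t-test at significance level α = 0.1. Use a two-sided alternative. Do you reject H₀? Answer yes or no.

reject H₀: yes

x̄₁=25.333, s₁=7.448, n₁=6
x̄₂=33.579, s₂=7.305, n₂=19
s_p² = [5·7.448² + 18·7.305²]/23 = 53.8246
SE = √(s_p²·(1/6+1/19)) = 3.4356
t = (25.333−33.579)/3.4356 = -2.4000
df = 23
p-value (two-sided) = 0.02488
At α=0.1: p < α → reject H₀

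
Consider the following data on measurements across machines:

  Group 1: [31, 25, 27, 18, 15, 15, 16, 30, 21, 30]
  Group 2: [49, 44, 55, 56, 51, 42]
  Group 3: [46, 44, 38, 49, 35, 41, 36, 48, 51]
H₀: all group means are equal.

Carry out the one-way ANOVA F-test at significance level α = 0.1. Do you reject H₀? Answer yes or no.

Group means [22.80, 49.50, 43.11], grand mean 36.520
SSB = Σnᵢ(x̄ᵢ−x̄)² = 3284.251; SSW = ΣΣ(x−x̄ᵢ)² = 825.989
MSB = 3284.251/2 = 1642.1256; MSW = 825.989/22 = 37.5449
F = MSB/MSW = 43.7376
df = (2, 22)
p-value (upper-tail) = 0.00000
At α=0.1: p < α → reject H₀

reject H₀: yes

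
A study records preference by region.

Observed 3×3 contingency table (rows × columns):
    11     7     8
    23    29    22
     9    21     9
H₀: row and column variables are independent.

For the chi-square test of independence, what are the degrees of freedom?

degrees of freedom = 4

df = (r−1)(c−1) = (3−1)·(3−1) = 4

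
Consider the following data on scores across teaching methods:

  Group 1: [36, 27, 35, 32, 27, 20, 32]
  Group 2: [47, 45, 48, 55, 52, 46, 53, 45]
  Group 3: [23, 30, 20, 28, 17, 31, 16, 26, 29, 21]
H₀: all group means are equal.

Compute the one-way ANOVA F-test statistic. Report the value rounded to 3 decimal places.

test statistic = 56.055

Group means [29.86, 48.88, 24.10], grand mean 33.640
SSB = Σnᵢ(x̄ᵢ−x̄)² = 2867.128; SSW = ΣΣ(x−x̄ᵢ)² = 562.632
MSB = 2867.128/2 = 1433.5639; MSW = 562.632/22 = 25.5742
F = MSB/MSW = 56.0551
df = (2, 22)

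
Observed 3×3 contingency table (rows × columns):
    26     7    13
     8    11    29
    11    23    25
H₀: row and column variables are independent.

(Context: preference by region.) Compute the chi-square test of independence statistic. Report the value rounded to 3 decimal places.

test statistic = 27.903

Row totals [46, 48, 59], col totals [45, 41, 67], n=153
χ² = (26−13.53)²/13.53 + (7−12.33)²/12.33 + (13−20.14)²/20.14 + (8−14.12)²/14.12 + (11−12.86)²/12.86 + (29−21.02)²/21.02 + (11−17.35)²/17.35 + (23−15.81)²/15.81 + (25−25.84)²/25.84 = 27.9028
df = 4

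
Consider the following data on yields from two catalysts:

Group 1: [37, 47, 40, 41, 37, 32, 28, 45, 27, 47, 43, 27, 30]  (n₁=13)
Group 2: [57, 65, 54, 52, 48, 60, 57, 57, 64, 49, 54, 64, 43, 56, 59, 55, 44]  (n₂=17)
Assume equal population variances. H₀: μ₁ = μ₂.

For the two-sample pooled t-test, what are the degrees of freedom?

degrees of freedom = 28

df = n₁ + n₂ − 2 = 13 + 17 − 2 = 28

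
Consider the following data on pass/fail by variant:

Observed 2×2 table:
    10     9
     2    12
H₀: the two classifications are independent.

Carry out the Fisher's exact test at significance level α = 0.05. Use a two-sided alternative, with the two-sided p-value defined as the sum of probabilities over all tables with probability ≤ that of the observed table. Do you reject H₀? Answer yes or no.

Margins: r₁=19, r₂=14, c₁=12, c₂=21, n=33
p_obs = C(19,10)·C(14,2)/C(33,12); sum pmf over tables with pmf ≤ p_obs
p-value (two-sided) = 0.03279
At α=0.05: p < α → reject H₀

reject H₀: yes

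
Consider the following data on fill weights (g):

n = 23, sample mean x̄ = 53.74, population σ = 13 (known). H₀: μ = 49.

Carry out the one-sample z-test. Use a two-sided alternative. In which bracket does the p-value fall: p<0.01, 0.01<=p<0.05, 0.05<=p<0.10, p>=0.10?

SE = σ/√n = 13/√23 = 2.7107
z = (x̄−μ₀)/SE = (53.74−49)/2.7107 = 1.7486
p-value (two-sided) = 0.08035
→ bracket: 0.05<=p<0.10

p-value bracket: 0.05<=p<0.10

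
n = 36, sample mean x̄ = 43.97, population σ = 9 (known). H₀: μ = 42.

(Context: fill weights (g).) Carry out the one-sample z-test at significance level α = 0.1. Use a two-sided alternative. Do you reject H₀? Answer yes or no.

reject H₀: no

SE = σ/√n = 9/√36 = 1.5000
z = (x̄−μ₀)/SE = (43.97−42)/1.5000 = 1.3133
p-value (two-sided) = 0.18907
At α=0.1: p ≥ α → fail to reject H₀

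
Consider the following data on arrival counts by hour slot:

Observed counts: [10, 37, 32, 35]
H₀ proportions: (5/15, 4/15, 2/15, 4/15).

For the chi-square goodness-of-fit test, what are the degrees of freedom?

df = k − 1 = 4 − 1 = 3

degrees of freedom = 3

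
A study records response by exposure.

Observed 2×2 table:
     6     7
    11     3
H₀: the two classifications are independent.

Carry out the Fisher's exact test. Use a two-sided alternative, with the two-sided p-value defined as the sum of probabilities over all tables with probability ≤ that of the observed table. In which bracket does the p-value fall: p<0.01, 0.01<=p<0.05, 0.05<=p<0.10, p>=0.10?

p-value bracket: p>=0.10

Margins: r₁=13, r₂=14, c₁=17, c₂=10, n=27
p_obs = C(13,6)·C(14,11)/C(27,17); sum pmf over tables with pmf ≤ p_obs
p-value (two-sided) = 0.12011
→ bracket: p>=0.10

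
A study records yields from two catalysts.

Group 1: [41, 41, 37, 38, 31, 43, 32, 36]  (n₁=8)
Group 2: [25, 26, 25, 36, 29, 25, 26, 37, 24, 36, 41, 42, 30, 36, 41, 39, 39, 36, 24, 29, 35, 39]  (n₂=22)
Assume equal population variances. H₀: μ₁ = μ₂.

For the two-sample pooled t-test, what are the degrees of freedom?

degrees of freedom = 28

df = n₁ + n₂ − 2 = 8 + 22 − 2 = 28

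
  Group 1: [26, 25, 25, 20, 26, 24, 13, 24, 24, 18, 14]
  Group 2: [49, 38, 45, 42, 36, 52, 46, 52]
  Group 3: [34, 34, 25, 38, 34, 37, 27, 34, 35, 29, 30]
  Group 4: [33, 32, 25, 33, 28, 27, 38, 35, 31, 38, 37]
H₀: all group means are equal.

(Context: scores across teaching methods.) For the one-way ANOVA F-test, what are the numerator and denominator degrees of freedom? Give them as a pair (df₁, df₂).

k = 4 groups, N = 41 total
df = (k−1, N−k) = (4−1, 41−4) = (3, 37)

degrees of freedom = [3, 37]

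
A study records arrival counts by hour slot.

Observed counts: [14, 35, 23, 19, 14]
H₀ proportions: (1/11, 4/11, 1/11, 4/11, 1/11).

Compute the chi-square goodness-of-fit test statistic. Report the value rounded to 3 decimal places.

n = 105; E_i = n·p_i = [9.55, 38.18, 9.55, 38.18, 9.55]
χ² = (14−9.55)²/9.55 + (35−38.18)²/38.18 + (23−9.55)²/9.55 + (19−38.18)²/38.18 + (14−9.55)²/9.55 = 33.0238
df = 4

test statistic = 33.024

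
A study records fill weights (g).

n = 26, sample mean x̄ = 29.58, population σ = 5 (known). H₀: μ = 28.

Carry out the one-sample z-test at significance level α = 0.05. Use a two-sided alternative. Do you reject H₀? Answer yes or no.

SE = σ/√n = 5/√26 = 0.9806
z = (x̄−μ₀)/SE = (29.58−28)/0.9806 = 1.6113
p-value (two-sided) = 0.10712
At α=0.05: p ≥ α → fail to reject H₀

reject H₀: no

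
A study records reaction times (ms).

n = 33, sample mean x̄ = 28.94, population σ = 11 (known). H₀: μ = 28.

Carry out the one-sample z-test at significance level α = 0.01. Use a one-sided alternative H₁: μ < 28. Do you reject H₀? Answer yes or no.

SE = σ/√n = 11/√33 = 1.9149
z = (x̄−μ₀)/SE = (28.94−28)/1.9149 = 0.4909
p-value (one-sided, H₁ less) = 0.68825
At α=0.01: p ≥ α → fail to reject H₀

reject H₀: no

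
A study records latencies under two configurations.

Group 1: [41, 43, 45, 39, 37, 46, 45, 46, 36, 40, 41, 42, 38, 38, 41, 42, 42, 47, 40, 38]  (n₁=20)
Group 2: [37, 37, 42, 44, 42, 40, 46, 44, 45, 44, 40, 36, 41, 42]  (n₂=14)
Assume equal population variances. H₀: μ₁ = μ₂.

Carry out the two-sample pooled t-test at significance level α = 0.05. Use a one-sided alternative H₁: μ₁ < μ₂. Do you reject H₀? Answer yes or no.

x̄₁=41.350, s₁=3.216, n₁=20
x̄₂=41.429, s₂=3.131, n₂=14
s_p² = [19·3.216² + 13·3.131²]/32 = 10.1243
SE = √(s_p²·(1/20+1/14)) = 1.1088
t = (41.350−41.429)/1.1088 = -0.0709
df = 32
p-value (one-sided, H₁ less) = 0.47197
At α=0.05: p ≥ α → fail to reject H₀

reject H₀: no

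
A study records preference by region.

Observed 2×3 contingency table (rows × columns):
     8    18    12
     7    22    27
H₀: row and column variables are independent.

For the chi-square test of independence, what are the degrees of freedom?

degrees of freedom = 2

df = (r−1)(c−1) = (2−1)·(3−1) = 2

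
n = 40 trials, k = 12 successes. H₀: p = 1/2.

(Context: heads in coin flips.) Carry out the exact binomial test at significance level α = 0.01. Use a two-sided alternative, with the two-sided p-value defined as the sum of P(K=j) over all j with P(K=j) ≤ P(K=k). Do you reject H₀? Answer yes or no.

Exact binomial: n=40, k=12, p₀=1/2=0.5000
P(X=j) = C(n,j)·p₀^j·(1−p₀)^(n−j); p = Σ P(X=j) over j with P(X=j) ≤ P(X=12)
p-value (two-sided) = 0.01659
At α=0.01: p ≥ α → fail to reject H₀

reject H₀: no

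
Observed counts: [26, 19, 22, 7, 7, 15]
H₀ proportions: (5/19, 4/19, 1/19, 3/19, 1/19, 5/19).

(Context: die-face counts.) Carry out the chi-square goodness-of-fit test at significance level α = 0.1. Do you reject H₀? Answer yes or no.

reject H₀: yes

n = 96; E_i = n·p_i = [25.26, 20.21, 5.05, 15.16, 5.05, 25.26]
χ² = (26−25.26)²/25.26 + (19−20.21)²/20.21 + (22−5.05)²/5.05 + (7−15.16)²/15.16 + (7−5.05)²/5.05 + (15−25.26)²/25.26 = 66.2488
df = 5
p-value (upper-tail) = 0.00000
At α=0.1: p < α → reject H₀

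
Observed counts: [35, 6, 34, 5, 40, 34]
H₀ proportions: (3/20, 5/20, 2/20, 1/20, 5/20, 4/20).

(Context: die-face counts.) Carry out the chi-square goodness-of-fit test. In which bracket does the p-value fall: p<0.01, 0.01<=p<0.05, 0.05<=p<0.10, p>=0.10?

n = 154; E_i = n·p_i = [23.10, 38.50, 15.40, 7.70, 38.50, 30.80]
χ² = (35−23.10)²/23.10 + (6−38.50)²/38.50 + (34−15.40)²/15.40 + (5−7.70)²/7.70 + (40−38.50)²/38.50 + (34−30.80)²/30.80 = 57.3680
df = 5
p-value (upper-tail) = 0.00000
→ bracket: p<0.01

p-value bracket: p<0.01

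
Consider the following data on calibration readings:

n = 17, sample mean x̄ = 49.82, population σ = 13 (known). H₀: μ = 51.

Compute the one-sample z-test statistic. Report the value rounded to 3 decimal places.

test statistic = -0.374

SE = σ/√n = 13/√17 = 3.1530
z = (x̄−μ₀)/SE = (49.82−51)/3.1530 = -0.3743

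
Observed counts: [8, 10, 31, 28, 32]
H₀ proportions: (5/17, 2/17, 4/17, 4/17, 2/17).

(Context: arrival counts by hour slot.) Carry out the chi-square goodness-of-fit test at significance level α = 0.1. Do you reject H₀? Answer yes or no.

reject H₀: yes

n = 109; E_i = n·p_i = [32.06, 12.82, 25.65, 25.65, 12.82]
χ² = (8−32.06)²/32.06 + (10−12.82)²/12.82 + (31−25.65)²/25.65 + (28−25.65)²/25.65 + (32−12.82)²/12.82 = 48.6867
df = 4
p-value (upper-tail) = 0.00000
At α=0.1: p < α → reject H₀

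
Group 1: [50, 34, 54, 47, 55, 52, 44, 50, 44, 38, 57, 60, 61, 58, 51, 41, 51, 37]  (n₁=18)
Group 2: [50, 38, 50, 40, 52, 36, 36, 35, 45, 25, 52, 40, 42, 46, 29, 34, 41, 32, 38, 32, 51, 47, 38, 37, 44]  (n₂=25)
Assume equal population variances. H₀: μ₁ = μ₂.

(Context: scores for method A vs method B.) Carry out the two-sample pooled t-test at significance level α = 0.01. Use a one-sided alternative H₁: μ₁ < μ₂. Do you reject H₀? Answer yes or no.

reject H₀: no

x̄₁=49.111, s₁=8.036, n₁=18
x̄₂=40.400, s₂=7.427, n₂=25
s_p² = [17·8.036² + 24·7.427²]/41 = 59.0678
SE = √(s_p²·(1/18+1/25)) = 2.3758
t = (49.111−40.400)/2.3758 = 3.6667
df = 41
p-value (one-sided, H₁ less) = 0.99965
At α=0.01: p ≥ α → fail to reject H₀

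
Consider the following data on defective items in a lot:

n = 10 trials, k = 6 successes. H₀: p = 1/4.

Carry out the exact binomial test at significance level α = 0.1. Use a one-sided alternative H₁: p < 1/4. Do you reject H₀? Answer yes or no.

reject H₀: no

Exact binomial: n=10, k=6, p₀=1/4=0.2500
P(X≤6) from Σ C(n,i)·p₀^i·(1−p₀)^(n−i)
p-value (one-sided, H₁ less) = 0.99649
At α=0.1: p ≥ α → fail to reject H₀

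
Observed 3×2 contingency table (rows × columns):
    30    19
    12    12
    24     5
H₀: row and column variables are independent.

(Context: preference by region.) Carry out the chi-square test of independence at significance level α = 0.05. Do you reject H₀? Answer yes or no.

Row totals [49, 24, 29], col totals [66, 36], n=102
χ² = (30−31.71)²/31.71 + (19−17.29)²/17.29 + (12−15.53)²/15.53 + (12−8.47)²/8.47 + (24−18.76)²/18.76 + (5−10.24)²/10.24 = 6.6712
df = 2
p-value (upper-tail) = 0.03559
At α=0.05: p < α → reject H₀

reject H₀: yes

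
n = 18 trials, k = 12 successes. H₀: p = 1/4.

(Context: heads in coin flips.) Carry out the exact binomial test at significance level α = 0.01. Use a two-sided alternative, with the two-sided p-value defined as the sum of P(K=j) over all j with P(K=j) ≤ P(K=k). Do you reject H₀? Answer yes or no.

reject H₀: yes

Exact binomial: n=18, k=12, p₀=1/4=0.2500
P(X=j) = C(n,j)·p₀^j·(1−p₀)^(n−j); p = Σ P(X=j) over j with P(X=j) ≤ P(X=12)
p-value (two-sided) = 0.00023
At α=0.01: p < α → reject H₀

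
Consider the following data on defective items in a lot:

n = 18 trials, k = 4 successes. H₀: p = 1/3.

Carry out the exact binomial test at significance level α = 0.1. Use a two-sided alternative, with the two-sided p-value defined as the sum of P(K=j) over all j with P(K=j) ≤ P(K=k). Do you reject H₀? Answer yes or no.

reject H₀: no

Exact binomial: n=18, k=4, p₀=1/3=0.3333
P(X=j) = C(n,j)·p₀^j·(1−p₀)^(n−j); p = Σ P(X=j) over j with P(X=j) ≤ P(X=4)
p-value (two-sided) = 0.45433
At α=0.1: p ≥ α → fail to reject H₀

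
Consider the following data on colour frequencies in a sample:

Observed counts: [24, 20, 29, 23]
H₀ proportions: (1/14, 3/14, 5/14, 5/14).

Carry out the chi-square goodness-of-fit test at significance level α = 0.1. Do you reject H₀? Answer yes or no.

reject H₀: yes

n = 96; E_i = n·p_i = [6.86, 20.57, 34.29, 34.29]
χ² = (24−6.86)²/6.86 + (20−20.57)²/20.57 + (29−34.29)²/34.29 + (23−34.29)²/34.29 = 47.4028
df = 3
p-value (upper-tail) = 0.00000
At α=0.1: p < α → reject H₀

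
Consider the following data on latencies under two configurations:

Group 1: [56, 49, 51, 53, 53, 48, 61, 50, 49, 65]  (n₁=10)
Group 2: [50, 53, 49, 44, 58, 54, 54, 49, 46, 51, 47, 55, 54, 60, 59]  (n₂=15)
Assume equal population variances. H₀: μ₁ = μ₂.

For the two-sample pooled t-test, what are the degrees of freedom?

df = n₁ + n₂ − 2 = 10 + 15 − 2 = 23

degrees of freedom = 23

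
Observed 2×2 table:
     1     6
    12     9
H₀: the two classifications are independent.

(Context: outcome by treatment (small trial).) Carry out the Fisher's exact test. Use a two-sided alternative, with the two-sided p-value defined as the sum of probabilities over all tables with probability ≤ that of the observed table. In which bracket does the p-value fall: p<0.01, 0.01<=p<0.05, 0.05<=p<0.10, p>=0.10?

p-value bracket: 0.05<=p<0.10

Margins: r₁=7, r₂=21, c₁=13, c₂=15, n=28
p_obs = C(7,1)·C(21,12)/C(28,13); sum pmf over tables with pmf ≤ p_obs
p-value (two-sided) = 0.08357
→ bracket: 0.05<=p<0.10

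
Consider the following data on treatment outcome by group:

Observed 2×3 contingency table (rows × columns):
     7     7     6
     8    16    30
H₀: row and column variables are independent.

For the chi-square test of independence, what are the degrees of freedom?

degrees of freedom = 2

df = (r−1)(c−1) = (2−1)·(3−1) = 2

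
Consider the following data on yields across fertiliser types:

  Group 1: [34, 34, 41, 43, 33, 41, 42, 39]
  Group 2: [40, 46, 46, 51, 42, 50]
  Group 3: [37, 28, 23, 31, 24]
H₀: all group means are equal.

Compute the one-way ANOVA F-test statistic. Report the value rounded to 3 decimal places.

test statistic = 19.191

Group means [38.38, 45.83, 28.60], grand mean 38.158
SSB = Σnᵢ(x̄ᵢ−x̄)² = 810.618; SSW = ΣΣ(x−x̄ᵢ)² = 337.908
MSB = 810.618/2 = 405.3090; MSW = 337.908/16 = 21.1193
F = MSB/MSW = 19.1914
df = (2, 16)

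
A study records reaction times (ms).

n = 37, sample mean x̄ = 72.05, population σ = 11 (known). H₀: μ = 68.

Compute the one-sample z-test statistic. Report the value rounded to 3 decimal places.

test statistic = 2.240

SE = σ/√n = 11/√37 = 1.8084
z = (x̄−μ₀)/SE = (72.05−68)/1.8084 = 2.2396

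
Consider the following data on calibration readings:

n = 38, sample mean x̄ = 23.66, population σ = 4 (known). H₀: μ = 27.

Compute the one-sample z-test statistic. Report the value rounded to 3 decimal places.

test statistic = -5.147

SE = σ/√n = 4/√38 = 0.6489
z = (x̄−μ₀)/SE = (23.66−27)/0.6489 = -5.1473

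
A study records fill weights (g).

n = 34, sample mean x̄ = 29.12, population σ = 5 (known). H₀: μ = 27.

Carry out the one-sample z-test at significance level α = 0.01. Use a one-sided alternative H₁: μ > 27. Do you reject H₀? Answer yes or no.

reject H₀: yes

SE = σ/√n = 5/√34 = 0.8575
z = (x̄−μ₀)/SE = (29.12−27)/0.8575 = 2.4723
p-value (one-sided, H₁ greater) = 0.00671
At α=0.01: p < α → reject H₀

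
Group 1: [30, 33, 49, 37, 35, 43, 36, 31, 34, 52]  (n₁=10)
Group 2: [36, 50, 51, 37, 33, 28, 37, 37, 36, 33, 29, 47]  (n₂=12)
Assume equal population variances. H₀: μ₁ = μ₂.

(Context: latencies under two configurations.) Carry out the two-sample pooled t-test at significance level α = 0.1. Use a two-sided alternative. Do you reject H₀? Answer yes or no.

x̄₁=38.000, s₁=7.528, n₁=10
x̄₂=37.833, s₂=7.602, n₂=12
s_p² = [9·7.528² + 11·7.602²]/20 = 57.2833
SE = √(s_p²·(1/10+1/12)) = 3.2407
t = (38.000−37.833)/3.2407 = 0.0514
df = 20
p-value (two-sided) = 0.95949
At α=0.1: p ≥ α → fail to reject H₀

reject H₀: no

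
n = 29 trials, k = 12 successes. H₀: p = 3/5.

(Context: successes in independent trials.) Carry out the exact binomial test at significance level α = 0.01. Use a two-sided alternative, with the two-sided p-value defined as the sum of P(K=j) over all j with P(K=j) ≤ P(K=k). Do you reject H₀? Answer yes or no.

reject H₀: no

Exact binomial: n=29, k=12, p₀=3/5=0.6000
P(X=j) = C(n,j)·p₀^j·(1−p₀)^(n−j); p = Σ P(X=j) over j with P(X=j) ≤ P(X=12)
p-value (two-sided) = 0.05621
At α=0.01: p ≥ α → fail to reject H₀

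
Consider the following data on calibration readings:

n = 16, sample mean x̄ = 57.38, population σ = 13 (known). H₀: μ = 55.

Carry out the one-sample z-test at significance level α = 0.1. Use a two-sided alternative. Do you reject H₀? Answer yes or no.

SE = σ/√n = 13/√16 = 3.2500
z = (x̄−μ₀)/SE = (57.38−55)/3.2500 = 0.7323
p-value (two-sided) = 0.46398
At α=0.1: p ≥ α → fail to reject H₀

reject H₀: no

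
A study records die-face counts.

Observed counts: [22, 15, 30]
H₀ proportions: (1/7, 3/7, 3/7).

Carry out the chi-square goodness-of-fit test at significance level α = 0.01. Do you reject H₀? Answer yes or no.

n = 67; E_i = n·p_i = [9.57, 28.71, 28.71]
χ² = (22−9.57)²/9.57 + (15−28.71)²/28.71 + (30−28.71)²/28.71 = 22.7463
df = 2
p-value (upper-tail) = 0.00001
At α=0.01: p < α → reject H₀

reject H₀: yes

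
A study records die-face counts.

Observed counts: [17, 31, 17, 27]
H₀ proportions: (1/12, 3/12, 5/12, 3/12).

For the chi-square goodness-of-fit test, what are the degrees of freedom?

degrees of freedom = 3

df = k − 1 = 4 − 1 = 3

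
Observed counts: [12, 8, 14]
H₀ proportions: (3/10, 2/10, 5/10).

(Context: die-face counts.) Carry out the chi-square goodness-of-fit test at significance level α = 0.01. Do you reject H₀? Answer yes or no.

reject H₀: no

n = 34; E_i = n·p_i = [10.20, 6.80, 17.00]
χ² = (12−10.20)²/10.20 + (8−6.80)²/6.80 + (14−17.00)²/17.00 = 1.0588
df = 2
p-value (upper-tail) = 0.58895
At α=0.01: p ≥ α → fail to reject H₀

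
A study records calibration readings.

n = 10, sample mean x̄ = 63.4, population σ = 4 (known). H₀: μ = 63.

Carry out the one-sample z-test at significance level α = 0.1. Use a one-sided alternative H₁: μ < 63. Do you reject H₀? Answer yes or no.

reject H₀: no

SE = σ/√n = 4/√10 = 1.2649
z = (x̄−μ₀)/SE = (63.4−63)/1.2649 = 0.3162
p-value (one-sided, H₁ less) = 0.62409
At α=0.1: p ≥ α → fail to reject H₀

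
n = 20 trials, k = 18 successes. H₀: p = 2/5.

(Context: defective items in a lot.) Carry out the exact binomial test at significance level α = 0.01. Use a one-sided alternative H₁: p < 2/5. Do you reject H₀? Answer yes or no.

reject H₀: no

Exact binomial: n=20, k=18, p₀=2/5=0.4000
P(X≤18) from Σ C(n,i)·p₀^i·(1−p₀)^(n−i)
p-value (one-sided, H₁ less) = 1.00000
At α=0.01: p ≥ α → fail to reject H₀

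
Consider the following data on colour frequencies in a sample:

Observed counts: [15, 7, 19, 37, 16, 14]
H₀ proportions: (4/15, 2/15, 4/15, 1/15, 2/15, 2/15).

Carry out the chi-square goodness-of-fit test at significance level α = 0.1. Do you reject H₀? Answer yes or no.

n = 108; E_i = n·p_i = [28.80, 14.40, 28.80, 7.20, 14.40, 14.40]
χ² = (15−28.80)²/28.80 + (7−14.40)²/14.40 + (19−28.80)²/28.80 + (37−7.20)²/7.20 + (16−14.40)²/14.40 + (14−14.40)²/14.40 = 137.2778
df = 5
p-value (upper-tail) = 0.00000
At α=0.1: p < α → reject H₀

reject H₀: yes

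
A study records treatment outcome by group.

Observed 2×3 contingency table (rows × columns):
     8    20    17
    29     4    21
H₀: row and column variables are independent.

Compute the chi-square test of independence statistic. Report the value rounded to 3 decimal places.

Row totals [45, 54], col totals [37, 24, 38], n=99
χ² = (8−16.82)²/16.82 + (20−10.91)²/10.91 + (17−17.27)²/17.27 + (29−20.18)²/20.18 + (4−13.09)²/13.09 + (21−20.73)²/20.73 = 22.3734
df = 2

test statistic = 22.373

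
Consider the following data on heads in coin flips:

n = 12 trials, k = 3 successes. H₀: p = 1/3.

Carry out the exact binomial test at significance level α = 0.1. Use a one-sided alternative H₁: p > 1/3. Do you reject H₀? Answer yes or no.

reject H₀: no

Exact binomial: n=12, k=3, p₀=1/3=0.3333
P(X≥3) from Σ C(n,i)·p₀^i·(1−p₀)^(n−i)
p-value (one-sided, H₁ greater) = 0.81888
At α=0.1: p ≥ α → fail to reject H₀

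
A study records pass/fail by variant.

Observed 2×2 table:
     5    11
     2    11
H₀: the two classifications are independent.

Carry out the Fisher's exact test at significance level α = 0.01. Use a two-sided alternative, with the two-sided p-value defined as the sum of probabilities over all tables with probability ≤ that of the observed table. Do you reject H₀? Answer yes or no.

Margins: r₁=16, r₂=13, c₁=7, c₂=22, n=29
p_obs = C(16,5)·C(13,2)/C(29,7); sum pmf over tables with pmf ≤ p_obs
p-value (two-sided) = 0.40996
At α=0.01: p ≥ α → fail to reject H₀

reject H₀: no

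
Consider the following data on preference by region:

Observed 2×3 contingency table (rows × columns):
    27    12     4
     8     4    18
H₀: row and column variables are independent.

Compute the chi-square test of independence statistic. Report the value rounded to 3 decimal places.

test statistic = 21.593

Row totals [43, 30], col totals [35, 16, 22], n=73
χ² = (27−20.62)²/20.62 + (12−9.42)²/9.42 + (4−12.96)²/12.96 + (8−14.38)²/14.38 + (4−6.58)²/6.58 + (18−9.04)²/9.04 = 21.5931
df = 2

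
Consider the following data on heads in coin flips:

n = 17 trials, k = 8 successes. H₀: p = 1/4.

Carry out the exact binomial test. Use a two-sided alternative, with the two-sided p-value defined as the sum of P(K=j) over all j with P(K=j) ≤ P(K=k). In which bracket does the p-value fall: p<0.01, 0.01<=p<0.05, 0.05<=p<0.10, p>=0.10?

p-value bracket: 0.01<=p<0.05

Exact binomial: n=17, k=8, p₀=1/4=0.2500
P(X=j) = C(n,j)·p₀^j·(1−p₀)^(n−j); p = Σ P(X=j) over j with P(X=j) ≤ P(X=8)
p-value (two-sided) = 0.04775
→ bracket: 0.01<=p<0.05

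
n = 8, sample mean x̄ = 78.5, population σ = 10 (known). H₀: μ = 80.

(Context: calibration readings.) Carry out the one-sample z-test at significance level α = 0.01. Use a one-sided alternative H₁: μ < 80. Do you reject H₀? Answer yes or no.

SE = σ/√n = 10/√8 = 3.5355
z = (x̄−μ₀)/SE = (78.5−80)/3.5355 = -0.4243
p-value (one-sided, H₁ less) = 0.33569
At α=0.01: p ≥ α → fail to reject H₀

reject H₀: no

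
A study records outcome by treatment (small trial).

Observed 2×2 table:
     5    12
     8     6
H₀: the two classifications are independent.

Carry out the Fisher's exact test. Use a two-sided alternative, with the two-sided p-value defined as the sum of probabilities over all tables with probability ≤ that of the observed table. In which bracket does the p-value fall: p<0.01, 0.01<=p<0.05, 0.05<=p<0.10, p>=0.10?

p-value bracket: p>=0.10

Margins: r₁=17, r₂=14, c₁=13, c₂=18, n=31
p_obs = C(17,5)·C(14,8)/C(31,13); sum pmf over tables with pmf ≤ p_obs
p-value (two-sided) = 0.15696
→ bracket: p>=0.10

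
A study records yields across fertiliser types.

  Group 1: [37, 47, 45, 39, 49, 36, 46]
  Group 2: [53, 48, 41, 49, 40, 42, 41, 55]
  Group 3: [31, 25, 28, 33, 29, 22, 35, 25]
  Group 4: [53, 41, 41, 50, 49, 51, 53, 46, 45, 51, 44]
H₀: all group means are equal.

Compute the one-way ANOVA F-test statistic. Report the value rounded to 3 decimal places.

Group means [42.71, 46.12, 28.50, 47.64], grand mean 41.765
SSB = Σnᵢ(x̄ᵢ−x̄)² = 1945.269; SSW = ΣΣ(x−x̄ᵢ)² = 744.849
MSB = 1945.269/3 = 648.4229; MSW = 744.849/30 = 24.8283
F = MSB/MSW = 26.1163
df = (3, 30)

test statistic = 26.116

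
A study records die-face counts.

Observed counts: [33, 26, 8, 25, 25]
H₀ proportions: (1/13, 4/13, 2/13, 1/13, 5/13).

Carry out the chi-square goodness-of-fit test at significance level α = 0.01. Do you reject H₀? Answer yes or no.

reject H₀: yes

n = 117; E_i = n·p_i = [9.00, 36.00, 18.00, 9.00, 45.00]
χ² = (33−9.00)²/9.00 + (26−36.00)²/36.00 + (8−18.00)²/18.00 + (25−9.00)²/9.00 + (25−45.00)²/45.00 = 109.6667
df = 4
p-value (upper-tail) = 0.00000
At α=0.01: p < α → reject H₀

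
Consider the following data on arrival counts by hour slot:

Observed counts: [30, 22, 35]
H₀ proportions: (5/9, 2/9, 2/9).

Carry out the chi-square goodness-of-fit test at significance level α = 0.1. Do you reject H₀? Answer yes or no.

n = 87; E_i = n·p_i = [48.33, 19.33, 19.33]
χ² = (30−48.33)²/48.33 + (22−19.33)²/19.33 + (35−19.33)²/19.33 = 20.0172
df = 2
p-value (upper-tail) = 0.00005
At α=0.1: p < α → reject H₀

reject H₀: yes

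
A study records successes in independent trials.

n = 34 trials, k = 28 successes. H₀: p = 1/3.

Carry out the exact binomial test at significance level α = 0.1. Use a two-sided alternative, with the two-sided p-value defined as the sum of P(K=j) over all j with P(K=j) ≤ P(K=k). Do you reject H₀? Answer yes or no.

Exact binomial: n=34, k=28, p₀=1/3=0.3333
P(X=j) = C(n,j)·p₀^j·(1−p₀)^(n−j); p = Σ P(X=j) over j with P(X=j) ≤ P(X=28)
p-value (two-sided) = 0.00000
At α=0.1: p < α → reject H₀

reject H₀: yes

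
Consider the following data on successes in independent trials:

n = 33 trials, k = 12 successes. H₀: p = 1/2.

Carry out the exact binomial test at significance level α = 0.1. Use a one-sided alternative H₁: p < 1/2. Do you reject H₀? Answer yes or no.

Exact binomial: n=33, k=12, p₀=1/2=0.5000
P(X≤12) from Σ C(n,i)·p₀^i·(1−p₀)^(n−i)
p-value (one-sided, H₁ less) = 0.08138
At α=0.1: p < α → reject H₀

reject H₀: yes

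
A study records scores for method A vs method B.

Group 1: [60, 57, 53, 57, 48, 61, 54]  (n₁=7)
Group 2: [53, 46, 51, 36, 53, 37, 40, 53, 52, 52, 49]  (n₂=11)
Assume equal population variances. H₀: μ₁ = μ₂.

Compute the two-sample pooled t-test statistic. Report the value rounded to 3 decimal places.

test statistic = 2.872

x̄₁=55.714, s₁=4.461, n₁=7
x̄₂=47.455, s₂=6.684, n₂=11
s_p² = [6·4.461² + 10·6.684²]/16 = 35.3847
SE = √(s_p²·(1/7+1/11)) = 2.8761
t = (55.714−47.455)/2.8761 = 2.8719
df = 16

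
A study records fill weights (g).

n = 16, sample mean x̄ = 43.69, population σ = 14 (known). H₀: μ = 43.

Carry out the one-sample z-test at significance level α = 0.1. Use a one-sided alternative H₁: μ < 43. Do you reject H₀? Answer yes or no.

reject H₀: no

SE = σ/√n = 14/√16 = 3.5000
z = (x̄−μ₀)/SE = (43.69−43)/3.5000 = 0.1971
p-value (one-sided, H₁ less) = 0.57814
At α=0.1: p ≥ α → fail to reject H₀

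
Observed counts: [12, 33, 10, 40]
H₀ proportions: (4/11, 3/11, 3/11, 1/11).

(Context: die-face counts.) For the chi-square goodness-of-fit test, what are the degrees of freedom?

degrees of freedom = 3

df = k − 1 = 4 − 1 = 3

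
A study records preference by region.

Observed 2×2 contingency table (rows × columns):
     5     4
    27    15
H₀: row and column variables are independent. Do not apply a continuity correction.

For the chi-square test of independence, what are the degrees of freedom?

df = (r−1)(c−1) = (2−1)·(2−1) = 1

degrees of freedom = 1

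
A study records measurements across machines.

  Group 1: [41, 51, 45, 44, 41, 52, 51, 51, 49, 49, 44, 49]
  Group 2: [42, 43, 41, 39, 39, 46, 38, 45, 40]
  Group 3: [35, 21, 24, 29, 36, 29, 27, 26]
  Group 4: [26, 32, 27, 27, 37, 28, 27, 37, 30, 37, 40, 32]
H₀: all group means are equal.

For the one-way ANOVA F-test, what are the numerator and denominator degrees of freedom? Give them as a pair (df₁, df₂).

k = 4 groups, N = 41 total
df = (k−1, N−k) = (4−1, 41−4) = (3, 37)

degrees of freedom = [3, 37]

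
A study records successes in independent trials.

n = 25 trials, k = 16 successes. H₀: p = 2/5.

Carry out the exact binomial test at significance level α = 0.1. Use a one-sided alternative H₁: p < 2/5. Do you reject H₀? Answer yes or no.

Exact binomial: n=25, k=16, p₀=2/5=0.4000
P(X≤16) from Σ C(n,i)·p₀^i·(1−p₀)^(n−i)
p-value (one-sided, H₁ less) = 0.99567
At α=0.1: p ≥ α → fail to reject H₀

reject H₀: no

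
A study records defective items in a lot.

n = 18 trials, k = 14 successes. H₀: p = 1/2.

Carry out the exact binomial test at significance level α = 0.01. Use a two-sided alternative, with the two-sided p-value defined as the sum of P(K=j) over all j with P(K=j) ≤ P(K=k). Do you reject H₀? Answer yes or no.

Exact binomial: n=18, k=14, p₀=1/2=0.5000
P(X=j) = C(n,j)·p₀^j·(1−p₀)^(n−j); p = Σ P(X=j) over j with P(X=j) ≤ P(X=14)
p-value (two-sided) = 0.03088
At α=0.01: p ≥ α → fail to reject H₀

reject H₀: no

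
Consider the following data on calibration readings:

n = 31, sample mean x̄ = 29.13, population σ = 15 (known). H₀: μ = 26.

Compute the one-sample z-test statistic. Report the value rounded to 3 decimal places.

test statistic = 1.162

SE = σ/√n = 15/√31 = 2.6941
z = (x̄−μ₀)/SE = (29.13−26)/2.6941 = 1.1618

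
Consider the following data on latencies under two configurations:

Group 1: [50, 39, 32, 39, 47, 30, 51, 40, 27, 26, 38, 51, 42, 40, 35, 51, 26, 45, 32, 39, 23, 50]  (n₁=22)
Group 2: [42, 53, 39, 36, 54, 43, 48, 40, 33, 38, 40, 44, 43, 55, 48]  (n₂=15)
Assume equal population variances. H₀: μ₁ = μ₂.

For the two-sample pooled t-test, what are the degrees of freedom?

degrees of freedom = 35

df = n₁ + n₂ − 2 = 22 + 15 − 2 = 35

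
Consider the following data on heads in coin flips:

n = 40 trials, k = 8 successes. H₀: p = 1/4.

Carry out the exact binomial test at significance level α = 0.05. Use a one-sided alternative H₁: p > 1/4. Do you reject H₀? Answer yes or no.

reject H₀: no

Exact binomial: n=40, k=8, p₀=1/4=0.2500
P(X≥8) from Σ C(n,i)·p₀^i·(1−p₀)^(n−i)
p-value (one-sided, H₁ greater) = 0.81805
At α=0.05: p ≥ α → fail to reject H₀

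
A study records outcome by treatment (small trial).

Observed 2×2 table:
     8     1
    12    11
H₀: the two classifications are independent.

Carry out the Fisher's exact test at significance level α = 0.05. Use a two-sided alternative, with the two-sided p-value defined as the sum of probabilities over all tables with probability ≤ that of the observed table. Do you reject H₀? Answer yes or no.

Margins: r₁=9, r₂=23, c₁=20, c₂=12, n=32
p_obs = C(9,8)·C(23,12)/C(32,20); sum pmf over tables with pmf ≤ p_obs
p-value (two-sided) = 0.10316
At α=0.05: p ≥ α → fail to reject H₀

reject H₀: no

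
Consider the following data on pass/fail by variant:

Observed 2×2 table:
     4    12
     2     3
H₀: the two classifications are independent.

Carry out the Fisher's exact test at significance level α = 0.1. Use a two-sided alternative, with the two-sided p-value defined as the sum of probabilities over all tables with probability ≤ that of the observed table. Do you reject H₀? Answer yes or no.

reject H₀: no

Margins: r₁=16, r₂=5, c₁=6, c₂=15, n=21
p_obs = C(16,4)·C(5,2)/C(21,6); sum pmf over tables with pmf ≤ p_obs
p-value (two-sided) = 0.59752
At α=0.1: p ≥ α → fail to reject H₀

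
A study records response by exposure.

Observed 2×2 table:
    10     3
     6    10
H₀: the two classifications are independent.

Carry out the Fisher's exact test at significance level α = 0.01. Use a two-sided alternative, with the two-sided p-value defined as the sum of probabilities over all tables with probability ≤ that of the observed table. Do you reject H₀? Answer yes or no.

Margins: r₁=13, r₂=16, c₁=16, c₂=13, n=29
p_obs = C(13,10)·C(16,6)/C(29,16); sum pmf over tables with pmf ≤ p_obs
p-value (two-sided) = 0.06080
At α=0.01: p ≥ α → fail to reject H₀

reject H₀: no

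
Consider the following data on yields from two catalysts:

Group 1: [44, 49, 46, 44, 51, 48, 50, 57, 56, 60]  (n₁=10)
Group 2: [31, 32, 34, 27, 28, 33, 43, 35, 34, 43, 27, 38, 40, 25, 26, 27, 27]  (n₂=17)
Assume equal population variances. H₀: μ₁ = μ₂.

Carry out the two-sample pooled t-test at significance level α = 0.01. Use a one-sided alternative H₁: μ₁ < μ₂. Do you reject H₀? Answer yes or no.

x̄₁=50.500, s₁=5.543, n₁=10
x̄₂=32.353, s₂=5.915, n₂=17
s_p² = [9·5.543² + 16·5.915²]/25 = 33.4553
SE = √(s_p²·(1/10+1/17)) = 2.3051
t = (50.500−32.353)/2.3051 = 7.8726
df = 25
p-value (one-sided, H₁ less) = 1.00000
At α=0.01: p ≥ α → fail to reject H₀

reject H₀: no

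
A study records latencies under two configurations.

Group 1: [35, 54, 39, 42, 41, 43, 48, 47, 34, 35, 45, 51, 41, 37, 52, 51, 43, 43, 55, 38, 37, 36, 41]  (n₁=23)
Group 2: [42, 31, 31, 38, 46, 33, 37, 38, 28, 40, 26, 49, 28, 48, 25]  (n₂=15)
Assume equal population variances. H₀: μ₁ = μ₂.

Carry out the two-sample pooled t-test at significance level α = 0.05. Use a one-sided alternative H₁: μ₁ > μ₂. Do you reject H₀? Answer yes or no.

x̄₁=42.957, s₁=6.407, n₁=23
x̄₂=36.000, s₂=7.937, n₂=15
s_p² = [22·6.407² + 14·7.937²]/36 = 49.5821
SE = √(s_p²·(1/23+1/15)) = 2.3369
t = (42.957−36.000)/2.3369 = 2.9768
df = 36
p-value (one-sided, H₁ greater) = 0.00259
At α=0.05: p < α → reject H₀

reject H₀: yes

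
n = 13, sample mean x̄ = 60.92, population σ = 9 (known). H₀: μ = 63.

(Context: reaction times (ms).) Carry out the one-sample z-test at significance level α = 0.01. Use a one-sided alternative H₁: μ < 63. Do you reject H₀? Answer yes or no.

reject H₀: no

SE = σ/√n = 9/√13 = 2.4962
z = (x̄−μ₀)/SE = (60.92−63)/2.4962 = -0.8333
p-value (one-sided, H₁ less) = 0.20234
At α=0.01: p ≥ α → fail to reject H₀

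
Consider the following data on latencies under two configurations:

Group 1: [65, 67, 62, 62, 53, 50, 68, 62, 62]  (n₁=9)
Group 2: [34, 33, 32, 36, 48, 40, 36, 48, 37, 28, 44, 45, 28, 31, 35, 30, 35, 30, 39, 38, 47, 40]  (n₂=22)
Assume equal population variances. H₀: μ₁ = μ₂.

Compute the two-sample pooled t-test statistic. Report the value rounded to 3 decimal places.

x̄₁=61.222, s₁=6.016, n₁=9
x̄₂=37.000, s₂=6.302, n₂=22
s_p² = [8·6.016² + 21·6.302²]/29 = 38.7433
SE = √(s_p²·(1/9+1/22)) = 2.4629
t = (61.222−37.000)/2.4629 = 9.8348
df = 29

test statistic = 9.835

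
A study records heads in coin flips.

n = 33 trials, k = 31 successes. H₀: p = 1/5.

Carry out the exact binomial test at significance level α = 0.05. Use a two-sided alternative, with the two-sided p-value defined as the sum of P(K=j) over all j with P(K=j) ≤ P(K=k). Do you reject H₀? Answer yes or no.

reject H₀: yes

Exact binomial: n=33, k=31, p₀=1/5=0.2000
P(X=j) = C(n,j)·p₀^j·(1−p₀)^(n−j); p = Σ P(X=j) over j with P(X=j) ≤ P(X=31)
p-value (two-sided) = 0.00000
At α=0.05: p < α → reject H₀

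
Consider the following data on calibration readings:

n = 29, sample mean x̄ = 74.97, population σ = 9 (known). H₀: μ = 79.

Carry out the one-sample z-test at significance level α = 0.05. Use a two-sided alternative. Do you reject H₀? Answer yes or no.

SE = σ/√n = 9/√29 = 1.6713
z = (x̄−μ₀)/SE = (74.97−79)/1.6713 = -2.4114
p-value (two-sided) = 0.01589
At α=0.05: p < α → reject H₀

reject H₀: yes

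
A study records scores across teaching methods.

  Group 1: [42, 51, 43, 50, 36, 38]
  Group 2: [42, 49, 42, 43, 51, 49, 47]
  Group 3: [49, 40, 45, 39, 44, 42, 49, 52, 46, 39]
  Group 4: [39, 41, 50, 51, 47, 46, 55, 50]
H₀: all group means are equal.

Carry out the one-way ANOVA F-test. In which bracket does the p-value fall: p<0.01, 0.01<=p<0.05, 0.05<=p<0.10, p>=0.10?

Group means [43.33, 46.14, 44.50, 47.38], grand mean 45.387
SSB = Σnᵢ(x̄ᵢ−x̄)² = 68.789; SSW = ΣΣ(x−x̄ᵢ)² = 656.565
MSB = 68.789/3 = 22.9298; MSW = 656.565/27 = 24.3172
F = MSB/MSW = 0.9429
df = (3, 27)
p-value (upper-tail) = 0.43366
→ bracket: p>=0.10

p-value bracket: p>=0.10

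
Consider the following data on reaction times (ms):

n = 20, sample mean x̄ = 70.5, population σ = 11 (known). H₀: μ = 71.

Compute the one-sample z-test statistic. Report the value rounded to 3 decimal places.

test statistic = -0.203

SE = σ/√n = 11/√20 = 2.4597
z = (x̄−μ₀)/SE = (70.5−71)/2.4597 = -0.2033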